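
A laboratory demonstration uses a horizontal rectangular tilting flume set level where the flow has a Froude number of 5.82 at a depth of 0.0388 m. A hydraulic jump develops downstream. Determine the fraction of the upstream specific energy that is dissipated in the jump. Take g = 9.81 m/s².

Fr₁ = 5.82 (given).
Sequent-depth ratio: y₂/y₁ = ½[√(1 + 8Fr₁²) − 1] = ½[√272.0 − 1] = 7.75.
y₂ = 7.75 × 0.0388 = 0.301 m.
E₁ = y₁(1 + Fr₁²/2) = 0.0388×(1 + 5.82²/2) = 0.696 m. ΔE = (y₂ − y₁)³/(4y₁y₂) = 0.384 m. ΔE/E₁ = 0.384/0.696 = 0.552.

ΔE/E₁ = 0.552 (55.2%)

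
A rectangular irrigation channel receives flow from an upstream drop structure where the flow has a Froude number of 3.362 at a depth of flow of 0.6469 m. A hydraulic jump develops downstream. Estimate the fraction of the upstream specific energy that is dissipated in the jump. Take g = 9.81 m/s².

ΔE/E₁ = 0.310 (31.0%)

Fr₁ = 3.362 (given).
Sequent-depth ratio: y₂/y₁ = ½[√(1 + 8Fr₁²) − 1] = ½[√91.424 − 1] = 4.281.
y₂ = 4.281 × 0.6469 = 2.769 m.
E₁ = y₁(1 + Fr₁²/2) = 0.6469×(1 + 3.362²/2) = 4.303 m. ΔE = (y₂ − y₁)³/(4y₁y₂) = 1.334 m. ΔE/E₁ = 1.334/4.303 = 0.310.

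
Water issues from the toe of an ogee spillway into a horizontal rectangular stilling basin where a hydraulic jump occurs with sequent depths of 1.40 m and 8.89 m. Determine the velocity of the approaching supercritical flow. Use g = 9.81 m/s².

V₁ = 17.9 m/s

For a rectangular channel the momentum equation gives q² = ½·g·y₁·y₂·(y₁ + y₂) = ½×9.81×1.40×8.89×10.3 = 628.
q = √628 = 25.1 m²/s.
V₁ = q/y₁ = 25.1/1.40 = 17.9 m/s.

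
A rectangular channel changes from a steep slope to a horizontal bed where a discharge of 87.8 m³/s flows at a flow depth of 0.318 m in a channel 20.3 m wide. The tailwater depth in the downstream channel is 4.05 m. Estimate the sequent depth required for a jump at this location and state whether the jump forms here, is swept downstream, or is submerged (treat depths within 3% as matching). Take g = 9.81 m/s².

q = Q/b = 87.8/20.3 = 4.33 m²/s; V₁ = q/y₁ = 13.6 m/s. Fr₁ = V₁/√(g·y₁) = 7.70.
By Bélanger, y₂/y₁ = ½[√(1 + 8Fr₁²) − 1] = ½[√475.4 − 1] = 10.4.
y₂ = 10.4 × 0.318 = 3.31 m.
Tailwater y_tw = 4.05 m: y_tw > y₂, so the jump is submerged.

y₂ = 3.31 m; the jump is submerged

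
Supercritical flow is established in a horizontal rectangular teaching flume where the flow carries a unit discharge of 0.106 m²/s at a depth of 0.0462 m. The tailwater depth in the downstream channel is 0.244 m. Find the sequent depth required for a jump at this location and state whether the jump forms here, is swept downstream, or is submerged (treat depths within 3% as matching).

V₁ = q/y₁ = 0.106/0.0462 = 2.29 m/s. Fr₁ = V₁/√(g·y₁) = 2.29/√(9.81×0.0462) = 3.41.
Bélanger equation: y₂/y₁ = ½[√(1 + 8Fr₁²) − 1] = ½[√93.92 − 1] = 4.35.
y₂ = 4.35 × 0.0462 = 0.201 m.
Tailwater y_tw = 0.244 m: y_tw > y₂, so the jump is submerged.

y₂ = 0.201 m; the jump is submerged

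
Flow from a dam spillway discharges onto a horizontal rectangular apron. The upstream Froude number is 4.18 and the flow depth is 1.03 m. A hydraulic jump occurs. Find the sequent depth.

Fr₁ = 4.18 (given).
By Bélanger, y₂/y₁ = ½[√(1 + 8Fr₁²) − 1] = ½[√140.8 − 1] = 5.43.
y₂ = 5.43 × 1.03 = 5.60 m.

y₂ = 5.60 m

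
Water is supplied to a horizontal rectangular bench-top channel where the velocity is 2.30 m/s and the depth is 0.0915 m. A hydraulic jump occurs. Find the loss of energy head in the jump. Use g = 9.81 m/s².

Fr₁ = V₁/√(g·y₁) = 2.30/√(9.81×0.0915) = 2.43.
Sequent-depth ratio: y₂/y₁ = ½[√(1 + 8Fr₁²) − 1] = ½[√48.15 − 1] = 2.97.
y₂ = 2.97 × 0.0915 = 0.272 m.
q = V₁·y₁ = 2.30 × 0.0915 = 0.210 m²/s. V₂ = q/y₂ = 0.210/0.272 = 0.775 m/s. E₁ = y₁ + V₁²/2g = 0.361 m; E₂ = y₂ + V₂²/2g = 0.302 m. ΔE = E₁ − E₂ = 0.0588 m.

ΔE = 0.0588 m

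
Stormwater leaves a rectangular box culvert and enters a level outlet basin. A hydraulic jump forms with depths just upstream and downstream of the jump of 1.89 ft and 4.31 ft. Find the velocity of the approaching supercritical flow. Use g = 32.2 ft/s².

For a rectangular channel the momentum equation gives q² = ½·g·y₁·y₂·(y₁ + y₂) = ½×32.2×1.89×4.31×6.20 = 813.
q = √813 = 28.5 ft²/s.
V₁ = q/y₁ = 28.5/1.89 = 15.1 ft/s.

V₁ = 15.1 ft/s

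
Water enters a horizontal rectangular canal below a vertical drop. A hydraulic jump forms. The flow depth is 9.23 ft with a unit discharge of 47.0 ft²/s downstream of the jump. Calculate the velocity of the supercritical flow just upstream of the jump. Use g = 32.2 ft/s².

V₁ = 33.6 ft/s

V₂ = q/y₂ = 47.0/9.23 = 5.09 ft/s; Fr₂ = V₂/√(g·y₂) = 0.295.
The Bélanger relation is symmetric: y₁/y₂ = ½[√(1 + 8Fr₂²) − 1] = ½[√1.698 − 1] = 0.152.
y₁ = 0.152 × 9.23 = 1.40 ft.
V₁ = q/y₁ = 47.0/1.40 = 33.6 ft/s.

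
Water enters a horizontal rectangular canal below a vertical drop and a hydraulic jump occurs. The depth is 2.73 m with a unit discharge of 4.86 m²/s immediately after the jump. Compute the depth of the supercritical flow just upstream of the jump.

V₂ = q/y₂ = 4.86/2.73 = 1.78 m/s; Fr₂ = V₂/√(g·y₂) = 0.344.
The Bélanger relation is symmetric: y₁/y₂ = ½[√(1 + 8Fr₂²) − 1] = ½[√1.947 − 1] = 0.198.
y₁ = 0.198 × 2.73 = 0.539 m.

y₁ = 0.539 m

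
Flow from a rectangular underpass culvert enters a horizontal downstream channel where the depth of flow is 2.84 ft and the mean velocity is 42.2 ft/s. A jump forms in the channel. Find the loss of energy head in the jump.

ΔE = 13.3 ft

Fr₁ = V₁/√(g·y₁) = 42.2/√(32.2×2.84) = 4.41.
Sequent-depth ratio: y₂/y₁ = ½[√(1 + 8Fr₁²) − 1] = ½[√156.8 − 1] = 5.76.
y₂ = 5.76 × 2.84 = 16.4 ft.
q = V₁·y₁ = 42.2 × 2.84 = 120 ft²/s. V₂ = q/y₂ = 120/16.4 = 7.33 ft/s. E₁ = y₁ + V₁²/2g = 30.5 ft; E₂ = y₂ + V₂²/2g = 17.2 ft. ΔE = E₁ − E₂ = 13.3 ft.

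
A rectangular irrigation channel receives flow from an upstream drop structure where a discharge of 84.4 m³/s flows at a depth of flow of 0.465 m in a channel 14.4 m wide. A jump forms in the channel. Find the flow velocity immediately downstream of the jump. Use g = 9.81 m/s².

V₂ = 1.60 m/s

q = Q/b = 84.4/14.4 = 5.86 m²/s; V₁ = q/y₁ = 12.6 m/s. Fr₁ = V₁/√(g·y₁) = 5.90.
From the momentum equation for a rectangular channel, y₂/y₁ = ½[√(1 + 8Fr₁²) − 1] = ½[√279.6 − 1] = 7.86.
y₂ = 7.86 × 0.465 = 3.66 m.
V₂ = q/y₂ = 5.86/3.66 = 1.60 m/s.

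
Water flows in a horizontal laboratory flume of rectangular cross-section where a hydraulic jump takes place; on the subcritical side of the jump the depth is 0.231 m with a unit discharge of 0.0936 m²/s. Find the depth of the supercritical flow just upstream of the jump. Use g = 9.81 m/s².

y₁ = 0.0297 m

V₂ = q/y₂ = 0.0936/0.231 = 0.405 m/s; Fr₂ = V₂/√(g·y₂) = 0.269.
From the momentum equation (using Fr₂), y₁/y₂ = ½[√(1 + 8Fr₂²) − 1] = ½[√1.580 − 1] = 0.128.
y₁ = 0.128 × 0.231 = 0.0297 m.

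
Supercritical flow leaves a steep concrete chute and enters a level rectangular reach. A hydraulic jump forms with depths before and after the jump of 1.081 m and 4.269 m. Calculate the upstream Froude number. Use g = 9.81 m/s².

Fr₁ = 3.126

For a rectangular channel the momentum equation gives q² = ½·g·y₁·y₂·(y₁ + y₂) = ½×9.81×1.081×4.269×5.350 = 121.1.
q = √121.1 = 11.00 m²/s.
V₁ = q/y₁ = 10.18 m/s; Fr₁ = V₁/√(g·y₁) = 3.126.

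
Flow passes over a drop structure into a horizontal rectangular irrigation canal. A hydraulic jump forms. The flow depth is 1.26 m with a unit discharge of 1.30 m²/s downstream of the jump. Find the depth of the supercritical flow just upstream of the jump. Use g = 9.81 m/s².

y₁ = 0.189 m

V₂ = q/y₂ = 1.30/1.26 = 1.03 m/s; Fr₂ = V₂/√(g·y₂) = 0.293.
From the momentum equation (using Fr₂), y₁/y₂ = ½[√(1 + 8Fr₂²) − 1] = ½[√1.689 − 1] = 0.150.
y₁ = 0.150 × 1.26 = 0.189 m.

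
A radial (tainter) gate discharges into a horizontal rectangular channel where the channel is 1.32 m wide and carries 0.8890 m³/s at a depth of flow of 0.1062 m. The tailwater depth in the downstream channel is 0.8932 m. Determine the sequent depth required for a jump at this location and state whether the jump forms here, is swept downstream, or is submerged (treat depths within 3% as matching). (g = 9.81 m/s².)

y₂ = 0.8815 m; the jump forms here

q = Q/b = 0.8890/1.32 = 0.6735 m²/s; V₁ = q/y₁ = 6.342 m/s. Fr₁ = V₁/√(g·y₁) = 6.213.
Sequent-depth ratio: y₂/y₁ = ½[√(1 + 8Fr₁²) − 1] = ½[√309.82 − 1] = 8.301.
y₂ = 8.301 × 0.1062 = 0.8815 m.
Tailwater y_tw = 0.8932 m: y_tw ≈ y₂, so the jump forms here.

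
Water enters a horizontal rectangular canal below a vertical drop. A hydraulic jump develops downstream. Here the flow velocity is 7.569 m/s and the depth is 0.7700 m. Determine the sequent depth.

Fr₁ = V₁/√(g·y₁) = 7.569/√(9.81×0.7700) = 2.754.
By Bélanger, y₂/y₁ = ½[√(1 + 8Fr₁²) − 1] = ½[√61.675 − 1] = 3.427.
y₂ = 3.427 × 0.7700 = 2.639 m.

y₂ = 2.639 m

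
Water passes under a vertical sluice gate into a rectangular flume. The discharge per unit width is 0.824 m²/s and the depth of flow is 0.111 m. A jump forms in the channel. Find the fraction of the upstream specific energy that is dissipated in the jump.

ΔE/E₁ = 0.626 (62.6%)

V₁ = q/y₁ = 0.824/0.111 = 7.42 m/s. Fr₁ = V₁/√(g·y₁) = 7.42/√(9.81×0.111) = 7.11.
Bélanger equation: y₂/y₁ = ½[√(1 + 8Fr₁²) − 1] = ½[√405.9 − 1] = 9.57.
y₂ = 9.57 × 0.111 = 1.06 m.
E₁ = y₁ + V₁²/2g = 2.92 m. ΔE = (y₂ − y₁)³/(4y₁y₂) = 1.83 m. ΔE/E₁ = 1.83/2.92 = 0.626.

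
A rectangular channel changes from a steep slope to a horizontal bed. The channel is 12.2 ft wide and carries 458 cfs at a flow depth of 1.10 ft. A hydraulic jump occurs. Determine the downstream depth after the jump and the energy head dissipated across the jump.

y₂ = 8.39 ft; ΔE = 10.5 ft

q = Q/b = 458/12.2 = 37.5 ft²/s; V₁ = q/y₁ = 34.1 ft/s. Fr₁ = V₁/√(g·y₁) = 5.73.
Conjugate-depth relation: y₂/y₁ = ½[√(1 + 8Fr₁²) − 1] = ½[√264.1 − 1] = 7.63.
y₂ = 7.63 × 1.10 = 8.39 ft.
V₂ = q/y₂ = 37.5/8.39 = 4.48 ft/s. E₁ = y₁ + V₁²/2g = 19.2 ft; E₂ = y₂ + V₂²/2g = 8.70 ft. ΔE = E₁ − E₂ = 10.5 ft.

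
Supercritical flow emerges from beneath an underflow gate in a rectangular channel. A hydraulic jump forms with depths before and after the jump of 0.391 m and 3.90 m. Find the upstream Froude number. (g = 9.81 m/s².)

For a rectangular channel the momentum equation gives q² = ½·g·y₁·y₂·(y₁ + y₂) = ½×9.81×0.391×3.90×4.29 = 32.1.
q = √32.1 = 5.67 m²/s.
V₁ = q/y₁ = 14.5 m/s; Fr₁ = V₁/√(g·y₁) = 7.40.

Fr₁ = 7.40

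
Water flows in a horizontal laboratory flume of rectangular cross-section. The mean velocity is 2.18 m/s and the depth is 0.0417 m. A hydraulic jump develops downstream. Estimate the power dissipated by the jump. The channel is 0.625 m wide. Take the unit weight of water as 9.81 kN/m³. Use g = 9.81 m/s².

Fr₁ = V₁/√(g·y₁) = 2.18/√(9.81×0.0417) = 3.41.
Bélanger equation: y₂/y₁ = ½[√(1 + 8Fr₁²) − 1] = ½[√93.94 − 1] = 4.35.
y₂ = 4.35 × 0.0417 = 0.181 m.
q = V₁·y₁ = 2.18 × 0.0417 = 0.0909 m²/s. V₂ = q/y₂ = 0.0909/0.181 = 0.502 m/s. E₁ = y₁ + V₁²/2g = 0.284 m; E₂ = y₂ + V₂²/2g = 0.194 m. ΔE = E₁ − E₂ = 0.0899 m.
Q = q·b = 0.0909 × 0.625 = 0.0568 m³/s. P = γ·Q·ΔE = 9.81 × 0.0568 × 0.0899 = 0.0501 kW.

P = 0.0501 kW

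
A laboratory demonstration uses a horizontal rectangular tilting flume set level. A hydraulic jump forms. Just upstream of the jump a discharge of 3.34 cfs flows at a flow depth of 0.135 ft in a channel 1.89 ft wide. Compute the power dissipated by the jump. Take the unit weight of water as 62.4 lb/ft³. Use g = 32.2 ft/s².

q = Q/b = 3.34/1.89 = 1.77 ft²/s; V₁ = q/y₁ = 13.1 ft/s. Fr₁ = V₁/√(g·y₁) = 6.28.
Sequent-depth ratio: y₂/y₁ = ½[√(1 + 8Fr₁²) − 1] = ½[√316.4 − 1] = 8.39.
y₂ = 8.39 × 0.135 = 1.13 ft.
V₂ = q/y₂ = 1.77/1.13 = 1.56 ft/s. E₁ = y₁ + V₁²/2g = 2.80 ft; E₂ = y₂ + V₂²/2g = 1.17 ft. ΔE = E₁ − E₂ = 1.62 ft.
P = γ·Q·ΔE/550 = 62.4 × 3.34 × 1.62 / 550 = 0.616 hp.

P = 0.616 hp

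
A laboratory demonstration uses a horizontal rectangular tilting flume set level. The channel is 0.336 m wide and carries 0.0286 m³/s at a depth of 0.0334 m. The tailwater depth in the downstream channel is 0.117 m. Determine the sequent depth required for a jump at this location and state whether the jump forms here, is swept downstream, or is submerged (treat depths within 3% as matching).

q = Q/b = 0.0286/0.336 = 0.0851 m²/s; V₁ = q/y₁ = 2.55 m/s. Fr₁ = V₁/√(g·y₁) = 4.45.
Bélanger equation: y₂/y₁ = ½[√(1 + 8Fr₁²) − 1] = ½[√159.6 − 1] = 5.82.
y₂ = 5.82 × 0.0334 = 0.194 m.
Tailwater y_tw = 0.117 m: y_tw < y₂, so the jump is swept downstream.

y₂ = 0.194 m; the jump is swept downstream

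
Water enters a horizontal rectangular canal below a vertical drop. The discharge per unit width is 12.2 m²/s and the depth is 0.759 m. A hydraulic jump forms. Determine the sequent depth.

V₁ = q/y₁ = 12.2/0.759 = 16.1 m/s. Fr₁ = V₁/√(g·y₁) = 16.1/√(9.81×0.759) = 5.89.
By Bélanger, y₂/y₁ = ½[√(1 + 8Fr₁²) − 1] = ½[√278.6 − 1] = 7.85.
y₂ = 7.85 × 0.759 = 5.95 m.

y₂ = 5.95 m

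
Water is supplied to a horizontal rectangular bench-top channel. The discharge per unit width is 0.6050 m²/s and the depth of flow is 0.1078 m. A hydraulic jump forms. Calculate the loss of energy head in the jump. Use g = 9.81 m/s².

ΔE = 0.9026 m

V₁ = q/y₁ = 0.6050/0.1078 = 5.612 m/s. Fr₁ = V₁/√(g·y₁) = 5.612/√(9.81×0.1078) = 5.457.
Conjugate-depth relation: y₂/y₁ = ½[√(1 + 8Fr₁²) − 1] = ½[√239.27 − 1] = 7.234.
y₂ = 7.234 × 0.1078 = 0.7799 m.
V₂ = q/y₂ = 0.6050/0.7799 = 0.7758 m/s. E₁ = y₁ + V₁²/2g = 1.713 m; E₂ = y₂ + V₂²/2g = 0.8105 m. ΔE = E₁ − E₂ = 0.9026 m.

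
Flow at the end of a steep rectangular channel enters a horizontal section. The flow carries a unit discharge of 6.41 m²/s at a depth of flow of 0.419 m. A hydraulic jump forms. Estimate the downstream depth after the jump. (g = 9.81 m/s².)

V₁ = q/y₁ = 6.41/0.419 = 15.3 m/s. Fr₁ = V₁/√(g·y₁) = 15.3/√(9.81×0.419) = 7.55.
Sequent-depth ratio: y₂/y₁ = ½[√(1 + 8Fr₁²) − 1] = ½[√456.5 − 1] = 10.2.
y₂ = 10.2 × 0.419 = 4.27 m.

y₂ = 4.27 m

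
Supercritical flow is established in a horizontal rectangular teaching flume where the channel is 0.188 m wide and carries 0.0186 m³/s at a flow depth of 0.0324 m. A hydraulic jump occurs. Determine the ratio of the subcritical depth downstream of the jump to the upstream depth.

q = Q/b = 0.0186/0.188 = 0.0989 m²/s; V₁ = q/y₁ = 3.05 m/s. Fr₁ = V₁/√(g·y₁) = 5.42.
Sequent-depth ratio: y₂/y₁ = ½[√(1 + 8Fr₁²) − 1] = ½[√235.7 − 1] = 7.18.

y₂/y₁ = 7.18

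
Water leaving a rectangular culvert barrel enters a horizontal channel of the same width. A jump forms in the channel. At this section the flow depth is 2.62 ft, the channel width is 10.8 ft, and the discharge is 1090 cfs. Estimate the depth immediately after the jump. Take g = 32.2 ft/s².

q = Q/b = 1090/10.8 = 101 ft²/s; V₁ = q/y₁ = 38.5 ft/s. Fr₁ = V₁/√(g·y₁) = 4.19.
Bélanger equation: y₂/y₁ = ½[√(1 + 8Fr₁²) − 1] = ½[√141.7 − 1] = 5.45.
y₂ = 5.45 × 2.62 = 14.3 ft.

y₂ = 14.3 ft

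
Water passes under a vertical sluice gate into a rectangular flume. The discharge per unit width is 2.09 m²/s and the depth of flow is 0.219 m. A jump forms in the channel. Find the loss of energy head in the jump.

ΔE = 2.89 m

V₁ = q/y₁ = 2.09/0.219 = 9.54 m/s. Fr₁ = V₁/√(g·y₁) = 9.54/√(9.81×0.219) = 6.51.
By Bélanger, y₂/y₁ = ½[√(1 + 8Fr₁²) − 1] = ½[√340.1 − 1] = 8.72.
y₂ = 8.72 × 0.219 = 1.91 m.
Head loss: ΔE = (y₂ − y₁)³/(4y₁y₂) = (1.91 − 0.219)³/(4×0.219×1.91) = 4.84/1.67 = 2.89 m.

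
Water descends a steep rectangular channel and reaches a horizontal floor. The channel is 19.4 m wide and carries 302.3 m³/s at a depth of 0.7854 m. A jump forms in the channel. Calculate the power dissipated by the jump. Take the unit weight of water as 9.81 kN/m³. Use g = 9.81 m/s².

q = Q/b = 302.3/19.4 = 15.58 m²/s; V₁ = q/y₁ = 19.84 m/s. Fr₁ = V₁/√(g·y₁) = 7.148.
Conjugate-depth relation: y₂/y₁ = ½[√(1 + 8Fr₁²) − 1] = ½[√409.72 − 1] = 9.621.
y₂ = 9.621 × 0.7854 = 7.556 m.
V₂ = q/y₂ = 15.58/7.556 = 2.062 m/s. E₁ = y₁ + V₁²/2g = 20.85 m; E₂ = y₂ + V₂²/2g = 7.773 m. ΔE = E₁ − E₂ = 13.08 m.
P = γ·Q·ΔE = 9.81 × 302.3 × 13.08 = 38776 kW.

P = 38776 kW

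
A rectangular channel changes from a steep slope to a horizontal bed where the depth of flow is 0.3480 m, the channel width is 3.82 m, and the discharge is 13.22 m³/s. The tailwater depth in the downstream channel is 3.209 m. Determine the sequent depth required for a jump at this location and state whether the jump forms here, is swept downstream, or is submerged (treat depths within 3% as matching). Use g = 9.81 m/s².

q = Q/b = 13.22/3.82 = 3.461 m²/s; V₁ = q/y₁ = 9.945 m/s. Fr₁ = V₁/√(g·y₁) = 5.382.
Conjugate-depth relation: y₂/y₁ = ½[√(1 + 8Fr₁²) − 1] = ½[√232.75 − 1] = 7.128.
y₂ = 7.128 × 0.3480 = 2.481 m.
Tailwater y_tw = 3.209 m: y_tw > y₂, so the jump is submerged.

y₂ = 2.481 m; the jump is submerged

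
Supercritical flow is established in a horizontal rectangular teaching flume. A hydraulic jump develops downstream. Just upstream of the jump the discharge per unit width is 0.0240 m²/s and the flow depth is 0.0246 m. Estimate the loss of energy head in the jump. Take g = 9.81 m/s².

ΔE = 0.00647 m

V₁ = q/y₁ = 0.0240/0.0246 = 0.976 m/s. Fr₁ = V₁/√(g·y₁) = 0.976/√(9.81×0.0246) = 1.99.
From the momentum equation for a rectangular channel, y₂/y₁ = ½[√(1 + 8Fr₁²) − 1] = ½[√32.55 − 1] = 2.35.
y₂ = 2.35 × 0.0246 = 0.0579 m.
V₂ = q/y₂ = 0.0240/0.0579 = 0.415 m/s. E₁ = y₁ + V₁²/2g = 0.0731 m; E₂ = y₂ + V₂²/2g = 0.0666 m. ΔE = E₁ − E₂ = 0.00647 m.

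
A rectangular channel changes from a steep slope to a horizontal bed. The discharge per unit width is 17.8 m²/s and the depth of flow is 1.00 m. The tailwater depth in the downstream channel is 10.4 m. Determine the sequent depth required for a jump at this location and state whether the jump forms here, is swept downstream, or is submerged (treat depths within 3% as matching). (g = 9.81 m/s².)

V₁ = q/y₁ = 17.8/1.00 = 17.8 m/s. Fr₁ = V₁/√(g·y₁) = 17.8/√(9.81×1.00) = 5.68.
By Bélanger, y₂/y₁ = ½[√(1 + 8Fr₁²) − 1] = ½[√259.4 − 1] = 7.55.
y₂ = 7.55 × 1.00 = 7.55 m.
Tailwater y_tw = 10.4 m: y_tw > y₂, so the jump is submerged.

y₂ = 7.55 m; the jump is submerged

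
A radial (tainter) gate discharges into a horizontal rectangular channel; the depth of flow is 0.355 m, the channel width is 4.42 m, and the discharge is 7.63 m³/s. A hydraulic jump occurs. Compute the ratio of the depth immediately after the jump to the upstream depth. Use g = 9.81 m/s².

q = Q/b = 7.63/4.42 = 1.73 m²/s; V₁ = q/y₁ = 4.86 m/s. Fr₁ = V₁/√(g·y₁) = 2.61.
Sequent-depth ratio: y₂/y₁ = ½[√(1 + 8Fr₁²) − 1] = ½[√55.32 − 1] = 3.22.

y₂/y₁ = 3.22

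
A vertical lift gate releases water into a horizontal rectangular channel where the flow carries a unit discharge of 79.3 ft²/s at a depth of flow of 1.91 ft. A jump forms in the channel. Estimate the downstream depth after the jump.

y₂ = 13.4 ft

V₁ = q/y₁ = 79.3/1.91 = 41.5 ft/s. Fr₁ = V₁/√(g·y₁) = 41.5/√(32.2×1.91) = 5.29.
By Bélanger, y₂/y₁ = ½[√(1 + 8Fr₁²) − 1] = ½[√225.2 − 1] = 7.00.
y₂ = 7.00 × 1.91 = 13.4 ft.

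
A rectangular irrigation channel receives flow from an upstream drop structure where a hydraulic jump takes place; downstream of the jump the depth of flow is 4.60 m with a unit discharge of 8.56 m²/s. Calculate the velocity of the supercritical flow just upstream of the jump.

V₂ = q/y₂ = 8.56/4.60 = 1.86 m/s; Fr₂ = V₂/√(g·y₂) = 0.277.
Since the conjugate-depth ratio holds either way, y₁/y₂ = ½[√(1 + 8Fr₂²) − 1] = ½[√1.614 − 1] = 0.135.
y₁ = 0.135 × 4.60 = 0.622 m.
V₁ = q/y₁ = 8.56/0.622 = 13.8 m/s.

V₁ = 13.8 m/s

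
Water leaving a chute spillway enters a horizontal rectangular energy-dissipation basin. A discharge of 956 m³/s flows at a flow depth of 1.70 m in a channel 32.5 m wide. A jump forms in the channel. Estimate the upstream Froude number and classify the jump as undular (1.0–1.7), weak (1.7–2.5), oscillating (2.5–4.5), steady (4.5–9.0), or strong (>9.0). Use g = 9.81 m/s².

q = Q/b = 956/32.5 = 29.4 m²/s; V₁ = q/y₁ = 17.3 m/s. Fr₁ = V₁/√(g·y₁) = 4.24.
Fr₁ = 4.24 lies in the oscillating range.

Fr₁ = 4.24; oscillating jump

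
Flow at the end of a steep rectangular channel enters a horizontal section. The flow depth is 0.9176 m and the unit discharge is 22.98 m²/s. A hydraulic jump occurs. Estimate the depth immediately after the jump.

y₂ = 10.38 m

V₁ = q/y₁ = 22.98/0.9176 = 25.04 m/s. Fr₁ = V₁/√(g·y₁) = 25.04/√(9.81×0.9176) = 8.347.
By Bélanger, y₂/y₁ = ½[√(1 + 8Fr₁²) − 1] = ½[√558.39 − 1] = 11.32.
y₂ = 11.32 × 0.9176 = 10.38 m.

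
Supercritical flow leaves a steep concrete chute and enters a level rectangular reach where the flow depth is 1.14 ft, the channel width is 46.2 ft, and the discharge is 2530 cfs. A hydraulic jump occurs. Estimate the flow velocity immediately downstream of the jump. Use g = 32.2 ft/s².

V₂ = 4.48 ft/s

q = Q/b = 2530/46.2 = 54.8 ft²/s; V₁ = q/y₁ = 48.0 ft/s. Fr₁ = V₁/√(g·y₁) = 7.93.
Sequent-depth ratio: y₂/y₁ = ½[√(1 + 8Fr₁²) − 1] = ½[√503.9 − 1] = 10.7.
y₂ = 10.7 × 1.14 = 12.2 ft.
V₂ = q/y₂ = 54.8/12.2 = 4.48 ft/s.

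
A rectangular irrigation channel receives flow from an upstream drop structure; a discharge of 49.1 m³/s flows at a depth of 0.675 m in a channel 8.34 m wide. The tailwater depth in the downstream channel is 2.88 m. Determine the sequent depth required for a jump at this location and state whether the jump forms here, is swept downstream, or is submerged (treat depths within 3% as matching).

y₂ = 2.92 m; the jump forms here

q = Q/b = 49.1/8.34 = 5.89 m²/s; V₁ = q/y₁ = 8.72 m/s. Fr₁ = V₁/√(g·y₁) = 3.39.
Conjugate-depth relation: y₂/y₁ = ½[√(1 + 8Fr₁²) − 1] = ½[√92.91 − 1] = 4.32.
y₂ = 4.32 × 0.675 = 2.92 m.
Tailwater y_tw = 2.88 m: y_tw ≈ y₂, so the jump forms here.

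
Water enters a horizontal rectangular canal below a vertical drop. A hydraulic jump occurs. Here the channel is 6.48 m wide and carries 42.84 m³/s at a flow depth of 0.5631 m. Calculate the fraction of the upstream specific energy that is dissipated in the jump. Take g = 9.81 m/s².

q = Q/b = 42.84/6.48 = 6.611 m²/s; V₁ = q/y₁ = 11.74 m/s. Fr₁ = V₁/√(g·y₁) = 4.995.
Bélanger equation: y₂/y₁ = ½[√(1 + 8Fr₁²) − 1] = ½[√200.62 − 1] = 6.582.
y₂ = 6.582 × 0.5631 = 3.706 m.
E₁ = y₁ + V₁²/2g = 7.589 m. ΔE = (y₂ − y₁)³/(4y₁y₂) = 3.720 m. ΔE/E₁ = 3.720/7.589 = 0.490.

ΔE/E₁ = 0.490 (49.0%)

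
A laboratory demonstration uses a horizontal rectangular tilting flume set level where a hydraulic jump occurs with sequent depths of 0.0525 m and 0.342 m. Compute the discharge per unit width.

For a rectangular channel the momentum equation gives q² = ½·g·y₁·y₂·(y₁ + y₂) = ½×9.81×0.0525×0.342×0.395 = 0.0347.
q = √0.0347 = 0.186 m²/s.

q = 0.186 m²/s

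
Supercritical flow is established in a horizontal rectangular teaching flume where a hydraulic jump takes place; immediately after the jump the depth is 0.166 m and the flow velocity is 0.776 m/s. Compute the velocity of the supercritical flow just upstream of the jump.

Fr₂ = V₂/√(g·y₂) = 0.776/√(9.81×0.166) = 0.608.
From the momentum equation (using Fr₂), y₁/y₂ = ½[√(1 + 8Fr₂²) − 1] = ½[√3.958 − 1] = 0.495.
y₁ = 0.495 × 0.166 = 0.0821 m.
V₁ = q/y₁ = 0.129/0.0821 = 1.57 m/s.

V₁ = 1.57 m/s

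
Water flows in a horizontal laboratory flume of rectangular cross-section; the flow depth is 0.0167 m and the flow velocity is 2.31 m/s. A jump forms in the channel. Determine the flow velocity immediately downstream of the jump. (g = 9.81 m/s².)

Fr₁ = V₁/√(g·y₁) = 2.31/√(9.81×0.0167) = 5.71.
Conjugate-depth relation: y₂/y₁ = ½[√(1 + 8Fr₁²) − 1] = ½[√261.6 − 1] = 7.59.
y₂ = 7.59 × 0.0167 = 0.127 m.
q = V₁·y₁ = 2.31 × 0.0167 = 0.0386 m²/s.
V₂ = q/y₂ = 0.0386/0.127 = 0.304 m/s.

V₂ = 0.304 m/s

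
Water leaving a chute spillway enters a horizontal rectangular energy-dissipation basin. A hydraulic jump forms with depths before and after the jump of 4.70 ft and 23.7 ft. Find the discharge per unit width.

q = 226 ft²/s

For a rectangular channel the momentum equation gives q² = ½·g·y₁·y₂·(y₁ + y₂) = ½×32.2×4.70×23.7×28.4 = 50932.
q = √50932 = 226 ft²/s.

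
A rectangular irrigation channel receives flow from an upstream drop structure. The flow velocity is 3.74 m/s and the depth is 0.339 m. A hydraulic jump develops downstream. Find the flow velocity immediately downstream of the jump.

Fr₁ = V₁/√(g·y₁) = 3.74/√(9.81×0.339) = 2.05.
Conjugate-depth relation: y₂/y₁ = ½[√(1 + 8Fr₁²) − 1] = ½[√34.65 − 1] = 2.44.
y₂ = 2.44 × 0.339 = 0.828 m.
q = V₁·y₁ = 3.74 × 0.339 = 1.27 m²/s.
V₂ = q/y₂ = 1.27/0.828 = 1.53 m/s.

V₂ = 1.53 m/s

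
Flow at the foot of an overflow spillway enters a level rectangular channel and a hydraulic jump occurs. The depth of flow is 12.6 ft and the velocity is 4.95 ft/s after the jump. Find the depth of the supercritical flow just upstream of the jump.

y₁ = 1.37 ft

Fr₂ = V₂/√(g·y₂) = 4.95/√(32.2×12.6) = 0.246.
Since the conjugate-depth ratio holds either way, y₁/y₂ = ½[√(1 + 8Fr₂²) − 1] = ½[√1.483 − 1] = 0.109.
y₁ = 0.109 × 12.6 = 1.37 ft.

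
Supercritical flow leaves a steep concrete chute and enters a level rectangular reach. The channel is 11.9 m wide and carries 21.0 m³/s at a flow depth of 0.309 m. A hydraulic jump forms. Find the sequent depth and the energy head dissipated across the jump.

y₂ = 1.29 m; ΔE = 0.588 m

q = Q/b = 21.0/11.9 = 1.76 m²/s; V₁ = q/y₁ = 5.71 m/s. Fr₁ = V₁/√(g·y₁) = 3.28.
Bélanger equation: y₂/y₁ = ½[√(1 + 8Fr₁²) − 1] = ½[√87.08 − 1] = 4.17.
y₂ = 4.17 × 0.309 = 1.29 m.
V₂ = q/y₂ = 1.76/1.29 = 1.37 m/s. E₁ = y₁ + V₁²/2g = 1.97 m; E₂ = y₂ + V₂²/2g = 1.38 m. ΔE = E₁ − E₂ = 0.588 m.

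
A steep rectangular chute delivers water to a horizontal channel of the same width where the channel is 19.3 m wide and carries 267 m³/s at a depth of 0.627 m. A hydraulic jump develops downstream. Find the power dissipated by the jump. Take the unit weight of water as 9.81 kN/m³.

q = Q/b = 267/19.3 = 13.8 m²/s; V₁ = q/y₁ = 22.1 m/s. Fr₁ = V₁/√(g·y₁) = 8.90.
Bélanger equation: y₂/y₁ = ½[√(1 + 8Fr₁²) − 1] = ½[√634.2 − 1] = 12.1.
y₂ = 12.1 × 0.627 = 7.58 m.
V₂ = q/y₂ = 13.8/7.58 = 1.82 m/s. E₁ = y₁ + V₁²/2g = 25.4 m; E₂ = y₂ + V₂²/2g = 7.75 m. ΔE = E₁ − E₂ = 17.7 m.
P = γ·Q·ΔE = 9.81 × 267 × 17.7 = 46331 kW.

P = 46331 kW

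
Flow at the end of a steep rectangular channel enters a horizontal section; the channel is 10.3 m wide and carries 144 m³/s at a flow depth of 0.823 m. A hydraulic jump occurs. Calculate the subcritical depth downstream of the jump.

y₂ = 6.56 m

q = Q/b = 144/10.3 = 14.0 m²/s; V₁ = q/y₁ = 17.0 m/s. Fr₁ = V₁/√(g·y₁) = 5.98.
From the momentum equation for a rectangular channel, y₂/y₁ = ½[√(1 + 8Fr₁²) − 1] = ½[√286.9 − 1] = 7.97.
y₂ = 7.97 × 0.823 = 6.56 m.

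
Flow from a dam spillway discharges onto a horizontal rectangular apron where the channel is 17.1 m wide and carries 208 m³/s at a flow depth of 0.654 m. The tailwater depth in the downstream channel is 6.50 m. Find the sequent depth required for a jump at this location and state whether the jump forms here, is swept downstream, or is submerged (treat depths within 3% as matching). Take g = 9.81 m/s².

q = Q/b = 208/17.1 = 12.2 m²/s; V₁ = q/y₁ = 18.6 m/s. Fr₁ = V₁/√(g·y₁) = 7.34.
By Bélanger, y₂/y₁ = ½[√(1 + 8Fr₁²) − 1] = ½[√432.3 − 1] = 9.90.
y₂ = 9.90 × 0.654 = 6.47 m.
Tailwater y_tw = 6.50 m: y_tw ≈ y₂, so the jump forms here.

y₂ = 6.47 m; the jump forms here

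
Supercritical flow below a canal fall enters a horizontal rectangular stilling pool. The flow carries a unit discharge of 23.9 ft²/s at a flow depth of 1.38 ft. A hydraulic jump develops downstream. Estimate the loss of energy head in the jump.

V₁ = q/y₁ = 23.9/1.38 = 17.3 ft/s. Fr₁ = V₁/√(g·y₁) = 17.3/√(32.2×1.38) = 2.60.
By Bélanger, y₂/y₁ = ½[√(1 + 8Fr₁²) − 1] = ½[√55.00 − 1] = 3.21.
y₂ = 3.21 × 1.38 = 4.43 ft.
Head loss: ΔE = (y₂ − y₁)³/(4y₁y₂) = (4.43 − 1.38)³/(4×1.38×4.43) = 28.3/24.4 = 1.16 ft.

ΔE = 1.16 ft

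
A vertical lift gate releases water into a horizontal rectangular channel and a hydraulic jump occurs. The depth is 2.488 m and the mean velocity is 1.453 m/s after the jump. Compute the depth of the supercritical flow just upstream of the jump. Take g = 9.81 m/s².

y₁ = 0.3742 m

Fr₂ = V₂/√(g·y₂) = 1.453/√(9.81×2.488) = 0.2941.
Since the conjugate-depth ratio holds either way, y₁/y₂ = ½[√(1 + 8Fr₂²) − 1] = ½[√1.6920 − 1] = 0.1504.
y₁ = 0.1504 × 2.488 = 0.3742 m.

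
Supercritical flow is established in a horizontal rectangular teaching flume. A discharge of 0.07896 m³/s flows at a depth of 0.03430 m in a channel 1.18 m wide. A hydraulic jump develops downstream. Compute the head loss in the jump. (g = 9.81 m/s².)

ΔE = 0.07082 m

q = Q/b = 0.07896/1.18 = 0.06692 m²/s; V₁ = q/y₁ = 1.951 m/s. Fr₁ = V₁/√(g·y₁) = 3.363.
By Bélanger, y₂/y₁ = ½[√(1 + 8Fr₁²) − 1] = ½[√91.488 − 1] = 4.282.
y₂ = 4.282 × 0.03430 = 0.1469 m.
V₂ = q/y₂ = 0.06692/0.1469 = 0.4556 m/s. E₁ = y₁ + V₁²/2g = 0.2283 m; E₂ = y₂ + V₂²/2g = 0.1575 m. ΔE = E₁ − E₂ = 0.07082 m.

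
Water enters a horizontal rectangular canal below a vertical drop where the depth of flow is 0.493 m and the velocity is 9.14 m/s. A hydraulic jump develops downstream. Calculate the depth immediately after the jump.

Fr₁ = V₁/√(g·y₁) = 9.14/√(9.81×0.493) = 4.16.
Conjugate-depth relation: y₂/y₁ = ½[√(1 + 8Fr₁²) − 1] = ½[√139.2 − 1] = 5.40.
y₂ = 5.40 × 0.493 = 2.66 m.

y₂ = 2.66 m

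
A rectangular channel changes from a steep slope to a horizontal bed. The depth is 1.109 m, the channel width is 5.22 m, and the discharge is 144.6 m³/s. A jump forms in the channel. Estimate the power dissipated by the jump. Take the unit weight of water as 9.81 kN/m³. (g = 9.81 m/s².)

P = 30171 kW

q = Q/b = 144.6/5.22 = 27.70 m²/s; V₁ = q/y₁ = 24.98 m/s. Fr₁ = V₁/√(g·y₁) = 7.573.
Conjugate-depth relation: y₂/y₁ = ½[√(1 + 8Fr₁²) − 1] = ½[√459.80 − 1] = 10.22.
y₂ = 10.22 × 1.109 = 11.34 m.
V₂ = q/y₂ = 27.70/11.34 = 2.444 m/s. E₁ = y₁ + V₁²/2g = 32.91 m; E₂ = y₂ + V₂²/2g = 11.64 m. ΔE = E₁ − E₂ = 21.27 m.
P = γ·Q·ΔE = 9.81 × 144.6 × 21.27 = 30171 kW.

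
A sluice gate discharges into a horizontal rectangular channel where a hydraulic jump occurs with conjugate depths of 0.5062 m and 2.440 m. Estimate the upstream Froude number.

Fr₁ = 3.745

For a rectangular channel the momentum equation gives q² = ½·g·y₁·y₂·(y₁ + y₂) = ½×9.81×0.5062×2.440×2.946 = 17.85.
q = √17.85 = 4.225 m²/s.
V₁ = q/y₁ = 8.346 m/s; Fr₁ = V₁/√(g·y₁) = 3.745.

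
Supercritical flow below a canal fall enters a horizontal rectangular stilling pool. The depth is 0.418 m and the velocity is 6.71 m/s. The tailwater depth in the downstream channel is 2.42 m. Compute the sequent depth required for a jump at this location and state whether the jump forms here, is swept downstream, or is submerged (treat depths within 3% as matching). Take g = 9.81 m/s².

Fr₁ = V₁/√(g·y₁) = 6.71/√(9.81×0.418) = 3.31.
Conjugate-depth relation: y₂/y₁ = ½[√(1 + 8Fr₁²) − 1] = ½[√88.84 − 1] = 4.21.
y₂ = 4.21 × 0.418 = 1.76 m.
Tailwater y_tw = 2.42 m: y_tw > y₂, so the jump is submerged.

y₂ = 1.76 m; the jump is submerged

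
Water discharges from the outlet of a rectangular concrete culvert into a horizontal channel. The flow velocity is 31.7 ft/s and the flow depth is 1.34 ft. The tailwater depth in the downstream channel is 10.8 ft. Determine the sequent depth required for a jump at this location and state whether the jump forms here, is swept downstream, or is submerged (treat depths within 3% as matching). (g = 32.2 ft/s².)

y₂ = 8.50 ft; the jump is submerged

Fr₁ = V₁/√(g·y₁) = 31.7/√(32.2×1.34) = 4.83.
Sequent-depth ratio: y₂/y₁ = ½[√(1 + 8Fr₁²) − 1] = ½[√187.3 − 1] = 6.34.
y₂ = 6.34 × 1.34 = 8.50 ft.
Tailwater y_tw = 10.8 ft: y_tw > y₂, so the jump is submerged.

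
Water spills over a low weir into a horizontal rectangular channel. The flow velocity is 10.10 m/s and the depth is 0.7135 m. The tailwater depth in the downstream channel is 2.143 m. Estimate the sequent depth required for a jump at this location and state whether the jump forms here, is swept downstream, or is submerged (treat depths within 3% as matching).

Fr₁ = V₁/√(g·y₁) = 10.10/√(9.81×0.7135) = 3.818.
By Bélanger, y₂/y₁ = ½[√(1 + 8Fr₁²) − 1] = ½[√117.59 − 1] = 4.922.
y₂ = 4.922 × 0.7135 = 3.512 m.
Tailwater y_tw = 2.143 m: y_tw < y₂, so the jump is swept downstream.

y₂ = 3.512 m; the jump is swept downstream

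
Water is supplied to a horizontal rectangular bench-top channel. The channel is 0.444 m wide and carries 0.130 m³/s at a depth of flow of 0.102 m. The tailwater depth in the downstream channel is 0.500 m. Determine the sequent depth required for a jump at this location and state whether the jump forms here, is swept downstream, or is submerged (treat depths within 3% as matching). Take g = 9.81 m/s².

y₂ = 0.366 m; the jump is submerged

q = Q/b = 0.130/0.444 = 0.293 m²/s; V₁ = q/y₁ = 2.87 m/s. Fr₁ = V₁/√(g·y₁) = 2.87.
From the momentum equation for a rectangular channel, y₂/y₁ = ½[√(1 + 8Fr₁²) − 1] = ½[√66.88 − 1] = 3.59.
y₂ = 3.59 × 0.102 = 0.366 m.
Tailwater y_tw = 0.500 m: y_tw > y₂, so the jump is submerged.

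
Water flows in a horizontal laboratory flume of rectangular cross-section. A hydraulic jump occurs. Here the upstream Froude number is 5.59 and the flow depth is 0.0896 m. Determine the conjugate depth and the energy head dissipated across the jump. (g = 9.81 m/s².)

y₂ = 0.665 m; ΔE = 0.799 m

Fr₁ = 5.59 (given).
Conjugate-depth relation: y₂/y₁ = ½[√(1 + 8Fr₁²) − 1] = ½[√251.0 − 1] = 7.42.
y₂ = 7.42 × 0.0896 = 0.665 m.
Head loss: ΔE = (y₂ − y₁)³/(4y₁y₂) = (0.665 − 0.0896)³/(4×0.0896×0.665) = 0.190/0.238 = 0.799 m.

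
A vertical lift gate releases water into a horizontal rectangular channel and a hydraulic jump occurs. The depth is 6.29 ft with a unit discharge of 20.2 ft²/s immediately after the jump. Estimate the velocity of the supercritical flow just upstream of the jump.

V₂ = q/y₂ = 20.2/6.29 = 3.21 ft/s; Fr₂ = V₂/√(g·y₂) = 0.226.
Since the conjugate-depth ratio holds either way, y₁/y₂ = ½[√(1 + 8Fr₂²) − 1] = ½[√1.407 − 1] = 0.0932.
y₁ = 0.0932 × 6.29 = 0.586 ft.
V₁ = q/y₁ = 20.2/0.586 = 34.5 ft/s.

V₁ = 34.5 ft/s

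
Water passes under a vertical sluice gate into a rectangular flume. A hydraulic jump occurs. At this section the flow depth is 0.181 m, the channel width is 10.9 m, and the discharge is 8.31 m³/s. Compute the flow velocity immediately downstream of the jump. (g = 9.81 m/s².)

q = Q/b = 8.31/10.9 = 0.762 m²/s; V₁ = q/y₁ = 4.21 m/s. Fr₁ = V₁/√(g·y₁) = 3.16.
From the momentum equation for a rectangular channel, y₂/y₁ = ½[√(1 + 8Fr₁²) − 1] = ½[√80.93 − 1] = 4.00.
y₂ = 4.00 × 0.181 = 0.724 m.
V₂ = q/y₂ = 0.762/0.724 = 1.05 m/s.

V₂ = 1.05 m/s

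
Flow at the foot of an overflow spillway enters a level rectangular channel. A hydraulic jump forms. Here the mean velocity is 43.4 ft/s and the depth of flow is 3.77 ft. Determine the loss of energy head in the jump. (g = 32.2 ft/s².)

Fr₁ = V₁/√(g·y₁) = 43.4/√(32.2×3.77) = 3.94.
Conjugate-depth relation: y₂/y₁ = ½[√(1 + 8Fr₁²) − 1] = ½[√125.1 − 1] = 5.09.
y₂ = 5.09 × 3.77 = 19.2 ft.
q = V₁·y₁ = 43.4 × 3.77 = 164 ft²/s. V₂ = q/y₂ = 164/19.2 = 8.52 ft/s. E₁ = y₁ + V₁²/2g = 33.0 ft; E₂ = y₂ + V₂²/2g = 20.3 ft. ΔE = E₁ − E₂ = 12.7 ft.

ΔE = 12.7 ft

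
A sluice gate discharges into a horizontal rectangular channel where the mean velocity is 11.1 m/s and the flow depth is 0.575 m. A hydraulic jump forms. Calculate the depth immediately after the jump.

Fr₁ = V₁/√(g·y₁) = 11.1/√(9.81×0.575) = 4.67.
By Bélanger, y₂/y₁ = ½[√(1 + 8Fr₁²) − 1] = ½[√175.7 − 1] = 6.13.
y₂ = 6.13 × 0.575 = 3.52 m.

y₂ = 3.52 m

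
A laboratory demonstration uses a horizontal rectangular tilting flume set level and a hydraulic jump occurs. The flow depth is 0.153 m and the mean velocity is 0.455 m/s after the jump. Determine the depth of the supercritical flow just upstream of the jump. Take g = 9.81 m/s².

y₁ = 0.0345 m

Fr₂ = V₂/√(g·y₂) = 0.455/√(9.81×0.153) = 0.371.
Since the conjugate-depth ratio holds either way, y₁/y₂ = ½[√(1 + 8Fr₂²) − 1] = ½[√2.103 − 1] = 0.225.
y₁ = 0.225 × 0.153 = 0.0345 m.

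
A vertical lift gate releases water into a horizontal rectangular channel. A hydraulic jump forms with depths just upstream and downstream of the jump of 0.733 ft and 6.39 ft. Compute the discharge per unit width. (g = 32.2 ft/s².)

q = 23.2 ft²/s

For a rectangular channel the momentum equation gives q² = ½·g·y₁·y₂·(y₁ + y₂) = ½×32.2×0.733×6.39×7.12 = 537.
q = √537 = 23.2 ft²/s.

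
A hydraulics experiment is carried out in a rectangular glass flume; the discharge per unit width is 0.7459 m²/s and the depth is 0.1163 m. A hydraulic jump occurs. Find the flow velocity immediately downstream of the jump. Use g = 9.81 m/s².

V₁ = q/y₁ = 0.7459/0.1163 = 6.414 m/s. Fr₁ = V₁/√(g·y₁) = 6.414/√(9.81×0.1163) = 6.004.
By Bélanger, y₂/y₁ = ½[√(1 + 8Fr₁²) − 1] = ½[√289.43 − 1] = 8.006.
y₂ = 8.006 × 0.1163 = 0.9311 m.
V₂ = q/y₂ = 0.7459/0.9311 = 0.8011 m/s.

V₂ = 0.8011 m/s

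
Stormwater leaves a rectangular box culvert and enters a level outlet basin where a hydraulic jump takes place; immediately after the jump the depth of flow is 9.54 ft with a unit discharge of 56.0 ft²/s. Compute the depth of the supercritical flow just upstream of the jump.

V₂ = q/y₂ = 56.0/9.54 = 5.87 ft/s; Fr₂ = V₂/√(g·y₂) = 0.335.
From the momentum equation (using Fr₂), y₁/y₂ = ½[√(1 + 8Fr₂²) − 1] = ½[√1.897 − 1] = 0.189.
y₁ = 0.189 × 9.54 = 1.80 ft.

y₁ = 1.80 ft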